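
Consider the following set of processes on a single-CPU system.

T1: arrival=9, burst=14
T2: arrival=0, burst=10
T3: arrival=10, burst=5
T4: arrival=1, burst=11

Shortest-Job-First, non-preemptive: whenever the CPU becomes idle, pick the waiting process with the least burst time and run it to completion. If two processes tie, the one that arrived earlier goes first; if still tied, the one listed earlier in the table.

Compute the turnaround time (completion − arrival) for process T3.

Gantt: | T2 0-10 | T3 10-15 | T4 15-26 | T1 26-40 |
Completion: T1=40  T2=10  T3=15  T4=26
Turnaround(T3) = completion − arrival = 15 − 10 = 5

5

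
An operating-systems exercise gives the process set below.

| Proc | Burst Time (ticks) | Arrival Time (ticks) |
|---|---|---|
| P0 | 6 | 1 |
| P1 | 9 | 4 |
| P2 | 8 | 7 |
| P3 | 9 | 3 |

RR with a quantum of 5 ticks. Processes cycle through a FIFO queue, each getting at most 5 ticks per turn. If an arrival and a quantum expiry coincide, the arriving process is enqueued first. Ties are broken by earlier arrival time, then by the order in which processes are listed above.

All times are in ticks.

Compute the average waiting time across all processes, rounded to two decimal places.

14.75

Schedule: | idle 0-1 | P0 1-6 | P3 6-11 | P1 11-16 | P0 16-17 | P2 17-22 | P3 22-26 | P1 26-30 | P2 30-33 |
Completion: P0=17  P1=30  P2=33  P3=26
Waiting times: P0=10, P1=17, P2=18, P3=14
Average waiting = (10+17+18+14) / 4 = 59/4 = 14.75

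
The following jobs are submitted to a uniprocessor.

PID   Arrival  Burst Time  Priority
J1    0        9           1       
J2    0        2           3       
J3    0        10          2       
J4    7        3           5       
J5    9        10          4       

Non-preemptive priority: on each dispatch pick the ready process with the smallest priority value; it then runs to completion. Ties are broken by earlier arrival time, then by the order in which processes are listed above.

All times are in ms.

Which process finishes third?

J2

Timeline: | J1 0-9 | J3 9-19 | J2 19-21 | J5 21-31 | J4 31-34 |
Completion: J1=9  J2=21  J3=19  J4=34  J5=31
Turnaround (C−A): J1=9  J2=21  J3=19  J4=27  J5=22
Finish order: J1 → J3 → J2 → J5 → J4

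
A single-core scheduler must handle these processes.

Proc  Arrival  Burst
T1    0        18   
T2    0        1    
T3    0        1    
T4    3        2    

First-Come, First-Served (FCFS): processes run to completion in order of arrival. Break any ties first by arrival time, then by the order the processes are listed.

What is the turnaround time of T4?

Timeline: | T1 0-18 | T2 18-19 | T3 19-20 | T4 20-22 |
Completion: T1=18  T2=19  T3=20  T4=22
Turnaround(T4) = completion − arrival = 22 − 3 = 19

19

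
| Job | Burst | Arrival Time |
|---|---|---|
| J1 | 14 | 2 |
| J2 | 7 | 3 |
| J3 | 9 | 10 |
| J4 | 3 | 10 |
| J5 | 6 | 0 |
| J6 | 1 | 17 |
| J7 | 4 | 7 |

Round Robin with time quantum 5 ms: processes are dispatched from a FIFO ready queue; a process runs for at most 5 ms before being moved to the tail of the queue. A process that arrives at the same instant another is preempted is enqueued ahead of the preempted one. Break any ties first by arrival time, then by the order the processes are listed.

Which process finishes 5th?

Gantt: | J5 0-5 | J1 5-10 | J2 10-15 | J5 15-16 | J7 16-20 | J3 20-25 | J4 25-28 | J1 28-33 | J2 33-35 | J6 35-36 | J3 36-40 | J1 40-44 |
Completion: J1=44  J2=35  J3=40  J4=28  J5=16  J6=36  J7=20
Finish order: J5 → J7 → J4 → J2 → J6 → J3 → J1

J6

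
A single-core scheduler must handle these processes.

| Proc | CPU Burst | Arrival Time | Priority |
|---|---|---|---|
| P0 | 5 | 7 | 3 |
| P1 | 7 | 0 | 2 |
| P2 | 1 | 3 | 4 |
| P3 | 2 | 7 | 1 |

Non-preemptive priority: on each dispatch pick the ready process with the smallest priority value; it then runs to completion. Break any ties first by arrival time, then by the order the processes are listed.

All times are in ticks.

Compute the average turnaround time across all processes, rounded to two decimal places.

Gantt: | P1 0-7 | P3 7-9 | P0 9-14 | P2 14-15 |
Completion: P0=14  P1=7  P2=15  P3=9
Turnaround times: P0=7, P1=7, P2=12, P3=2
Average turnaround = (7+7+12+2) / 4 = 28/4 = 7.00

7.00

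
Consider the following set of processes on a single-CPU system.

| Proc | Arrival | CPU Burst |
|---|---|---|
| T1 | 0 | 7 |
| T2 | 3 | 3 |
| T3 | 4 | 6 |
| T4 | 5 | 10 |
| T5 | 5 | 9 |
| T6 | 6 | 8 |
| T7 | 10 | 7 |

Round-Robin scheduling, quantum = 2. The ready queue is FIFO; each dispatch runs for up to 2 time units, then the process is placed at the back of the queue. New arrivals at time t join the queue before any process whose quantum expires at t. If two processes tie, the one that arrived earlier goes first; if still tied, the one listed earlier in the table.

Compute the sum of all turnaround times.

Timeline: | T1 0-4 | T2 4-6 | T3 6-8 | T1 8-10 | T4 10-12 | T5 12-14 | T6 14-16 | T2 16-17 | T3 17-19 | T7 19-21 | T1 21-22 | T4 22-24 | T5 24-26 | T6 26-28 | T3 28-30 | T7 30-32 | T4 32-34 | T5 34-36 | T6 36-38 | T7 38-40 | T4 40-42 | T5 42-44 | T6 44-46 | T7 46-47 | T4 47-49 | T5 49-50 |
Completion: T1=22  T2=17  T3=30  T4=49  T5=50  T6=46  T7=47
Turnaround (C−A): T1=22  T2=14  T3=26  T4=44  T5=45  T6=40  T7=37
Turnaround = completion − arrival: T1=22, T2=14, T3=26, T4=44, T5=45, T6=40, T7=37
Total turnaround = 22 + 14 + 26 + 44 + 45 + 40 + 37 = 228

228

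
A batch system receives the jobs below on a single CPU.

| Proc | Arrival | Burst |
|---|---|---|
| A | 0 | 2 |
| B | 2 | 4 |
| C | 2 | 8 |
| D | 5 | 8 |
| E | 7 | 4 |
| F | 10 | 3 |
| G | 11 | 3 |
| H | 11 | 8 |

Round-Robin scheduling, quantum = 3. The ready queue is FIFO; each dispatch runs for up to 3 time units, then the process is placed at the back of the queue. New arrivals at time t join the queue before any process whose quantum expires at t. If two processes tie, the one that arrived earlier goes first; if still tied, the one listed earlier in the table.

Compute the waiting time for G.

Timeline: | A 0-2 | B 2-5 | C 5-8 | D 8-11 | B 11-12 | E 12-15 | C 15-18 | F 18-21 | G 21-24 | H 24-27 | D 27-30 | E 30-31 | C 31-33 | H 33-36 | D 36-38 | H 38-40 |
Completion: A=2  B=12  C=33  D=38  E=31  F=21  G=24  H=40
Turnaround (C−A): A=2  B=10  C=31  D=33  E=24  F=11  G=13  H=29
Waiting(G) = turnaround − burst = 13 − 3 = 10

10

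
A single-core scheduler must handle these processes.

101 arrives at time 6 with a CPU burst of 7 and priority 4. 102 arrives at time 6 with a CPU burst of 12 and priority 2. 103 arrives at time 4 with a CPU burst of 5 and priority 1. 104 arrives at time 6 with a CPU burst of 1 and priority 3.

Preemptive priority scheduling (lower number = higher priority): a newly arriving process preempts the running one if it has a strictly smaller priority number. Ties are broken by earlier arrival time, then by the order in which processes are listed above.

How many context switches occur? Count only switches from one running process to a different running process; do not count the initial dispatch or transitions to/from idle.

3

Schedule: | idle 0-4 | 103 4-9 | 102 9-21 | 104 21-22 | 101 22-29 |
Completion: 101=29  102=21  103=9  104=22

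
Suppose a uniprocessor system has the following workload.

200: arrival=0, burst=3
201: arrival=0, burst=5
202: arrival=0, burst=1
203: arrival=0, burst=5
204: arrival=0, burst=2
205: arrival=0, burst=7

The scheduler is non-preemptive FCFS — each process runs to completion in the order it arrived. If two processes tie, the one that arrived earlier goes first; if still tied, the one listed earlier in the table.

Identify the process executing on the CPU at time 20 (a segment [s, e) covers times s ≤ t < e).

205

Gantt: | 200 0-3 | 201 3-8 | 202 8-9 | 203 9-14 | 204 14-16 | 205 16-23 |
Completion: 200=3  201=8  202=9  203=14  204=16  205=23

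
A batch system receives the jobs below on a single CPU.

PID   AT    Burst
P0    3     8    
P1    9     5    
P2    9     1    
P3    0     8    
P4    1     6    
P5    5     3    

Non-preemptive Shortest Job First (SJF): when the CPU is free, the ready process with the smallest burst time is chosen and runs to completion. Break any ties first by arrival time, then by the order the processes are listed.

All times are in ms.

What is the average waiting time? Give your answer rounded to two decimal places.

Schedule: | P3 0-8 | P5 8-11 | P2 11-12 | P1 12-17 | P4 17-23 | P0 23-31 |
Completion: P0=31  P1=17  P2=12  P3=8  P4=23  P5=11
Waiting times: P0=20, P1=3, P2=2, P3=0, P4=16, P5=3
Average waiting = (20+3+2+0+16+3) / 6 = 44/6 = 7.33

7.33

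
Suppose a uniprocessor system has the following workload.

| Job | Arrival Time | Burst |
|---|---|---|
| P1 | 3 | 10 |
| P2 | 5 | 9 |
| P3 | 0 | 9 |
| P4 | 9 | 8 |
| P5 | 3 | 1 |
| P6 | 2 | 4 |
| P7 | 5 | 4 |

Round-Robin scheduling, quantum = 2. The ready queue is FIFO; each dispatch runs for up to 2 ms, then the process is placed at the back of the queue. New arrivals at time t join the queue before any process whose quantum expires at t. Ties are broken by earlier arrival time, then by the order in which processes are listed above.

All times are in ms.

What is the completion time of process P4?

Gantt: | P3 0-2 | P6 2-4 | P3 4-6 | P1 6-8 | P5 8-9 | P6 9-11 | P2 11-13 | P7 13-15 | P3 15-17 | P1 17-19 | P4 19-21 | P2 21-23 | P7 23-25 | P3 25-27 | P1 27-29 | P4 29-31 | P2 31-33 | P3 33-34 | P1 34-36 | P4 36-38 | P2 38-40 | P1 40-42 | P4 42-44 | P2 44-45 |
Completion: P1=42  P2=45  P3=34  P4=44  P5=9  P6=11  P7=25

44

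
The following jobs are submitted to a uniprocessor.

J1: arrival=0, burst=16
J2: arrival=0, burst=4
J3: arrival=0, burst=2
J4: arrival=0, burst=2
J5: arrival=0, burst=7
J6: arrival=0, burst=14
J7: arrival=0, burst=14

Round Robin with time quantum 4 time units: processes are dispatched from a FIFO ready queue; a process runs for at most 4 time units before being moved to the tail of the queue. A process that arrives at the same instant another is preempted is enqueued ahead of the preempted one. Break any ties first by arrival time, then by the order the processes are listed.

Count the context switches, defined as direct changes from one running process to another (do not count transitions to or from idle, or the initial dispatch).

Gantt: | J1 0-4 | J2 4-8 | J3 8-10 | J4 10-12 | J5 12-16 | J6 16-20 | J7 20-24 | J1 24-28 | J5 28-31 | J6 31-35 | J7 35-39 | J1 39-43 | J6 43-47 | J7 47-51 | J1 51-55 | J6 55-57 | J7 57-59 |
Completion: J1=55  J2=8  J3=10  J4=12  J5=31  J6=57  J7=59

16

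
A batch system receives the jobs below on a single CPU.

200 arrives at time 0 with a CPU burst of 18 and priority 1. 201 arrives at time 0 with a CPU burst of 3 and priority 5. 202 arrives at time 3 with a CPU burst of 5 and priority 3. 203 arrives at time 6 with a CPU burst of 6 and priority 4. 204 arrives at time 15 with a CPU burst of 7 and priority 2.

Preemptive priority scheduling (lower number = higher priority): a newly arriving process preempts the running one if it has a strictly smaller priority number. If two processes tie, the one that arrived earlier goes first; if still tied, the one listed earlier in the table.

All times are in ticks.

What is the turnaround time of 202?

27

Gantt: | 200 0-18 | 204 18-25 | 202 25-30 | 203 30-36 | 201 36-39 |
Completion: 200=18  201=39  202=30  203=36  204=25
Turnaround(202) = completion − arrival = 30 − 3 = 27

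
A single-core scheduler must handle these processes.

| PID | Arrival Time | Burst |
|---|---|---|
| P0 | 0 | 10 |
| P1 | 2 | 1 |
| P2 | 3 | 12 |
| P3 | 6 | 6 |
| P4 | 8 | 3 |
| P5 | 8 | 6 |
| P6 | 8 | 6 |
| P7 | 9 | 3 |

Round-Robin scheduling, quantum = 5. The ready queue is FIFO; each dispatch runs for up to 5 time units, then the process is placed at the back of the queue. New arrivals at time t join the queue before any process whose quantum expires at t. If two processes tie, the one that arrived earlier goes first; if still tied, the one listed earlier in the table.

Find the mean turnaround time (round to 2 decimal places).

Schedule: | P0 0-5 | P1 5-6 | P2 6-11 | P0 11-16 | P3 16-21 | P4 21-24 | P5 24-29 | P6 29-34 | P7 34-37 | P2 37-42 | P3 42-43 | P5 43-44 | P6 44-45 | P2 45-47 |
Completion: P0=16  P1=6  P2=47  P3=43  P4=24  P5=44  P6=45  P7=37
Turnaround times: P0=16, P1=4, P2=44, P3=37, P4=16, P5=36, P6=37, P7=28
Average turnaround = (16+4+44+37+16+36+37+28) / 8 = 218/8 = 27.25

27.25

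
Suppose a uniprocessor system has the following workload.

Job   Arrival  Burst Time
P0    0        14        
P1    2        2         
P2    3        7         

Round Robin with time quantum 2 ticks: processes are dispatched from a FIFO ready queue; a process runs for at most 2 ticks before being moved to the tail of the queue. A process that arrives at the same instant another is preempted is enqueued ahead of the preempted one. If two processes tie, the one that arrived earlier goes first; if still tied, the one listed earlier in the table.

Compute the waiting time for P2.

Schedule: | P0 0-2 | P1 2-4 | P0 4-6 | P2 6-8 | P0 8-10 | P2 10-12 | P0 12-14 | P2 14-16 | P0 16-18 | P2 18-19 | P0 19-23 |
Completion: P0=23  P1=4  P2=19
Turnaround (C−A): P0=23  P1=2  P2=16
Waiting(P2) = turnaround − burst = 16 − 7 = 9

9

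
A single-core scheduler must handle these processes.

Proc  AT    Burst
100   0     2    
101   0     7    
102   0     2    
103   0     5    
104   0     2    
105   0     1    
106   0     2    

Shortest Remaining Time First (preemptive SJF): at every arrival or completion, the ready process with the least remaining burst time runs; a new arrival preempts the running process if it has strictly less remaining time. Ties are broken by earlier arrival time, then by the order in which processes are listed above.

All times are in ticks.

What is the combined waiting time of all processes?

Timeline: | 105 0-1 | 100 1-3 | 102 3-5 | 104 5-7 | 106 7-9 | 103 9-14 | 101 14-21 |
Completion: 100=3  101=21  102=5  103=14  104=7  105=1  106=9
Turnaround (C−A): 100=3  101=21  102=5  103=14  104=7  105=1  106=9
Waiting = turnaround − burst: 100=1, 101=14, 102=3, 103=9, 104=5, 105=0, 106=7
Total waiting = 1 + 14 + 3 + 9 + 5 + 0 + 7 = 39

39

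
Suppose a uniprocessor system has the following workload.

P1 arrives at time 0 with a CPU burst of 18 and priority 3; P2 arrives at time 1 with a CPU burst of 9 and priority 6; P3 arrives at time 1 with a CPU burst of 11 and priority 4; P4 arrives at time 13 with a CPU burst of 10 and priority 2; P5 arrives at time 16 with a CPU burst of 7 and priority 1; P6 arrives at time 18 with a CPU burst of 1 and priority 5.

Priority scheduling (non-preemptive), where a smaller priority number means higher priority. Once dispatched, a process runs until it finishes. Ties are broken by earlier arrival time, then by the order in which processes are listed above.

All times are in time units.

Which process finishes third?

Schedule: | P1 0-18 | P5 18-25 | P4 25-35 | P3 35-46 | P6 46-47 | P2 47-56 |
Completion: P1=18  P2=56  P3=46  P4=35  P5=25  P6=47
Finish order: P1 → P5 → P4 → P3 → P6 → P2

P4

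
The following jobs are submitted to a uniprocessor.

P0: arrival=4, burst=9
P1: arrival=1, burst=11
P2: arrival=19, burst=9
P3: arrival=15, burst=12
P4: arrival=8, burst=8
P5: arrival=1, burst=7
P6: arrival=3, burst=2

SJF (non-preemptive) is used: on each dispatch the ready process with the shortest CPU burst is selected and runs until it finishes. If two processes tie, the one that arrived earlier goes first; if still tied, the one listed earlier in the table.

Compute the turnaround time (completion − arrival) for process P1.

Gantt: | idle 0-1 | P5 1-8 | P6 8-10 | P4 10-18 | P0 18-27 | P2 27-36 | P1 36-47 | P3 47-59 |
Completion: P0=27  P1=47  P2=36  P3=59  P4=18  P5=8  P6=10
Turnaround(P1) = completion − arrival = 47 − 1 = 46

46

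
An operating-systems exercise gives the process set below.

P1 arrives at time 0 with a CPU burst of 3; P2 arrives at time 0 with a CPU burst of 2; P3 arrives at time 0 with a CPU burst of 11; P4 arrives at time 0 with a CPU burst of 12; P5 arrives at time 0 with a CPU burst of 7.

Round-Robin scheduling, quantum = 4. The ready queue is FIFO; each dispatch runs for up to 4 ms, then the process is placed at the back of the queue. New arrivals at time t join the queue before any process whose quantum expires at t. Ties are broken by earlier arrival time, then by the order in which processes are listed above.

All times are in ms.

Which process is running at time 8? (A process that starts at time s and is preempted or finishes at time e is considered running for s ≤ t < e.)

P3

Timeline: | P1 0-3 | P2 3-5 | P3 5-9 | P4 9-13 | P5 13-17 | P3 17-21 | P4 21-25 | P5 25-28 | P3 28-31 | P4 31-35 |
Completion: P1=3  P2=5  P3=31  P4=35  P5=28
Turnaround (C−A): P1=3  P2=5  P3=31  P4=35  P5=28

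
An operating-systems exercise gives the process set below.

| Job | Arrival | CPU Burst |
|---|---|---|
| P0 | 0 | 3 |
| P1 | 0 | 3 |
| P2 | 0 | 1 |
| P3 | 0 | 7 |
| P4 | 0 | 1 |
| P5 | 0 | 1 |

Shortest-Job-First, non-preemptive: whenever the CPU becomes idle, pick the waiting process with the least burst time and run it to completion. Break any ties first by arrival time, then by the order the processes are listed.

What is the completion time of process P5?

3

Schedule: | P2 0-1 | P4 1-2 | P5 2-3 | P0 3-6 | P1 6-9 | P3 9-16 |
Completion: P0=6  P1=9  P2=1  P3=16  P4=2  P5=3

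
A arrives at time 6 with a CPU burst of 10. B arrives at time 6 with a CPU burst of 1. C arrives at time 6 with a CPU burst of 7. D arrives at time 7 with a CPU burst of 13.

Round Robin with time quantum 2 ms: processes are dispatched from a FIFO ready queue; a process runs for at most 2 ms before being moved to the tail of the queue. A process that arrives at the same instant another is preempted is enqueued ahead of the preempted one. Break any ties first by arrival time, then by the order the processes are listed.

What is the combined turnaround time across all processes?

Timeline: | idle 0-6 | A 6-8 | B 8-9 | C 9-11 | D 11-13 | A 13-15 | C 15-17 | D 17-19 | A 19-21 | C 21-23 | D 23-25 | A 25-27 | C 27-28 | D 28-30 | A 30-32 | D 32-37 |
Completion: A=32  B=9  C=28  D=37
Turnaround (C−A): A=26  B=3  C=22  D=30
Turnaround = completion − arrival: A=26, B=3, C=22, D=30
Total turnaround = 26 + 3 + 22 + 30 = 81

81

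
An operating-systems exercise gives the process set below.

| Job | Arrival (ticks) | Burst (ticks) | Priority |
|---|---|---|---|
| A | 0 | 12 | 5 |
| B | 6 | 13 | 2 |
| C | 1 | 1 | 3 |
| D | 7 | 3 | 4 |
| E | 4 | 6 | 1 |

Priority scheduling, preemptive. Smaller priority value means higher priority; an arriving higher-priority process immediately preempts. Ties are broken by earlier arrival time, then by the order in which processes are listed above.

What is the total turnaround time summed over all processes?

Schedule: | A 0-1 | C 1-2 | A 2-4 | E 4-10 | B 10-23 | D 23-26 | A 26-35 |
Completion: A=35  B=23  C=2  D=26  E=10
Turnaround (C−A): A=35  B=17  C=1  D=19  E=6
Turnaround = completion − arrival: A=35, B=17, C=1, D=19, E=6
Total turnaround = 35 + 17 + 1 + 19 + 6 = 78

78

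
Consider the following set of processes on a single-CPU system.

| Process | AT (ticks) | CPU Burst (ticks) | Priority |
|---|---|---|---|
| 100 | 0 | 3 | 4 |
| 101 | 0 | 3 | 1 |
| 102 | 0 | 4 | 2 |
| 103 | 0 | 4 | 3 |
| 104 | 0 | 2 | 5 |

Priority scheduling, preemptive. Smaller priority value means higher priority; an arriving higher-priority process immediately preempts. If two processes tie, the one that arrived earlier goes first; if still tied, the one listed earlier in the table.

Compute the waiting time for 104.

Gantt: | 101 0-3 | 102 3-7 | 103 7-11 | 100 11-14 | 104 14-16 |
Completion: 100=14  101=3  102=7  103=11  104=16
Turnaround (C−A): 100=14  101=3  102=7  103=11  104=16
Waiting(104) = turnaround − burst = 16 − 2 = 14

14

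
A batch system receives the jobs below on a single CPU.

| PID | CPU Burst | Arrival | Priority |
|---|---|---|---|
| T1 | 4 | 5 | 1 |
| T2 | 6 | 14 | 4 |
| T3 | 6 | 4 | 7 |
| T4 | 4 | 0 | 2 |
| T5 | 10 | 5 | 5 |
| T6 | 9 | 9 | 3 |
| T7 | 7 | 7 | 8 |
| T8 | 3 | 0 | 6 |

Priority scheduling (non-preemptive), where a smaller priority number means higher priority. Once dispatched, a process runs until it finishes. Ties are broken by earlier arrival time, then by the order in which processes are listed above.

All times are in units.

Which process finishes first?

T4

Gantt: | T4 0-4 | T8 4-7 | T1 7-11 | T6 11-20 | T2 20-26 | T5 26-36 | T3 36-42 | T7 42-49 |
Completion: T1=11  T2=26  T3=42  T4=4  T5=36  T6=20  T7=49  T8=7
Turnaround (C−A): T1=6  T2=12  T3=38  T4=4  T5=31  T6=11  T7=42  T8=7
Finish order: T4 → T8 → T1 → T6 → T2 → T5 → T3 → T7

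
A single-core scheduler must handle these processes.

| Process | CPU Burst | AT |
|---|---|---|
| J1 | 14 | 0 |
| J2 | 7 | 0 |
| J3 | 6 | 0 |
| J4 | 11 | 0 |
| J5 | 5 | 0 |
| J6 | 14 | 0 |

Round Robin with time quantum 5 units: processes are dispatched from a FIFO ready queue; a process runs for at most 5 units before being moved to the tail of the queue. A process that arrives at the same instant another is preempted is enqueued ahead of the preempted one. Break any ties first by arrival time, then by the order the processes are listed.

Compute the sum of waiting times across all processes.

Schedule: | J1 0-5 | J2 5-10 | J3 10-15 | J4 15-20 | J5 20-25 | J6 25-30 | J1 30-35 | J2 35-37 | J3 37-38 | J4 38-43 | J6 43-48 | J1 48-52 | J4 52-53 | J6 53-57 |
Completion: J1=52  J2=37  J3=38  J4=53  J5=25  J6=57
Turnaround (C−A): J1=52  J2=37  J3=38  J4=53  J5=25  J6=57
Waiting = turnaround − burst: J1=38, J2=30, J3=32, J4=42, J5=20, J6=43
Total waiting = 38 + 30 + 32 + 42 + 20 + 43 = 205

205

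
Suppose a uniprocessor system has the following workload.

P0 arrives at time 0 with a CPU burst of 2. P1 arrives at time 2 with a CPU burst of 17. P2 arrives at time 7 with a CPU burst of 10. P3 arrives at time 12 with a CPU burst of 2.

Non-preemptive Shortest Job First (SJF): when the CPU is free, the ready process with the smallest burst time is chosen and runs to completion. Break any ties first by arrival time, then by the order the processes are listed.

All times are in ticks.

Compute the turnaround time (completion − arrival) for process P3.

Schedule: | P0 0-2 | P1 2-19 | P3 19-21 | P2 21-31 |
Completion: P0=2  P1=19  P2=31  P3=21
Turnaround (C−A): P0=2  P1=17  P2=24  P3=9
Turnaround(P3) = completion − arrival = 21 − 12 = 9

9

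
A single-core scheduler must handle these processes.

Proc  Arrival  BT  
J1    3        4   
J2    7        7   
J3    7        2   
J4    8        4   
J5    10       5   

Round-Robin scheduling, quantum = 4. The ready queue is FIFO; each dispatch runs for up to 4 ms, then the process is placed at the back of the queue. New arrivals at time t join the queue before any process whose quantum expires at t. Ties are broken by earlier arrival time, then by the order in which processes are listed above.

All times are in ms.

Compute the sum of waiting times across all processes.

Gantt: | idle 0-3 | J1 3-7 | J2 7-11 | J3 11-13 | J4 13-17 | J5 17-21 | J2 21-24 | J5 24-25 |
Completion: J1=7  J2=24  J3=13  J4=17  J5=25
Turnaround (C−A): J1=4  J2=17  J3=6  J4=9  J5=15
Waiting = turnaround − burst: J1=0, J2=10, J3=4, J4=5, J5=10
Total waiting = 0 + 10 + 4 + 5 + 10 = 29

29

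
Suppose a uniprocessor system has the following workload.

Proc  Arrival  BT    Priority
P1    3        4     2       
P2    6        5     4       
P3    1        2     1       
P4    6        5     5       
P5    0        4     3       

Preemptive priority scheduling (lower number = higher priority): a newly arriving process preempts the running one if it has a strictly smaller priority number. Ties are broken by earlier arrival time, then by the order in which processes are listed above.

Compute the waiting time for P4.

9

Timeline: | P5 0-1 | P3 1-3 | P1 3-7 | P5 7-10 | P2 10-15 | P4 15-20 |
Completion: P1=7  P2=15  P3=3  P4=20  P5=10
Waiting(P4) = turnaround − burst = 14 − 5 = 9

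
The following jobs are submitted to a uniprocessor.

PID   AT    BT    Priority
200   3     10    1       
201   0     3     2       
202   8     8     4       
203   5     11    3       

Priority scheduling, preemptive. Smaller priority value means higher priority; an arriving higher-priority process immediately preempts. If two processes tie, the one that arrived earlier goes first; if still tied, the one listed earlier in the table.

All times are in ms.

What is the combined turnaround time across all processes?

Timeline: | 201 0-3 | 200 3-13 | 203 13-24 | 202 24-32 |
Completion: 200=13  201=3  202=32  203=24
Turnaround = completion − arrival: 200=10, 201=3, 202=24, 203=19
Total turnaround = 10 + 3 + 24 + 19 = 56

56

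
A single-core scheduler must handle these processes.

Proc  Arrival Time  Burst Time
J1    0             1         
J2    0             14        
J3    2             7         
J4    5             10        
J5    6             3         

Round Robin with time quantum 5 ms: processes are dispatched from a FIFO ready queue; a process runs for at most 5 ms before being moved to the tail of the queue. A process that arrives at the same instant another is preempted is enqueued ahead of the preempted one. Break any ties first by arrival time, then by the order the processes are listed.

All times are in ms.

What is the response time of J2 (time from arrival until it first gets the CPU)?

1

Schedule: | J1 0-1 | J2 1-6 | J3 6-11 | J4 11-16 | J5 16-19 | J2 19-24 | J3 24-26 | J4 26-31 | J2 31-35 |
Completion: J1=1  J2=35  J3=26  J4=31  J5=19
Turnaround (C−A): J1=1  J2=35  J3=24  J4=26  J5=13
Response(J2) = first start − arrival = 1 − 0 = 1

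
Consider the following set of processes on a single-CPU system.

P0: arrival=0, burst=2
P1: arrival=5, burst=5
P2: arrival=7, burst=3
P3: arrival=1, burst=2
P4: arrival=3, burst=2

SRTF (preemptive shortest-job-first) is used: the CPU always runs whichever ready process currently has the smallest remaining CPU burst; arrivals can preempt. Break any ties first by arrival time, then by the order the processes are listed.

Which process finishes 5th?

P1

Gantt: | P0 0-2 | P3 2-4 | P4 4-6 | P1 6-7 | P2 7-10 | P1 10-14 |
Completion: P0=2  P1=14  P2=10  P3=4  P4=6
Turnaround (C−A): P0=2  P1=9  P2=3  P3=3  P4=3
Finish order: P0 → P3 → P4 → P2 → P1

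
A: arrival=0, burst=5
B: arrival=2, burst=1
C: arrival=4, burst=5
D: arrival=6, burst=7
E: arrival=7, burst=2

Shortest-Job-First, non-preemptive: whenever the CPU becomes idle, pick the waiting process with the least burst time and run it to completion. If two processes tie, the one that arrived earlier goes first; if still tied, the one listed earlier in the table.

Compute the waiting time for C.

2

Gantt: | A 0-5 | B 5-6 | C 6-11 | E 11-13 | D 13-20 |
Completion: A=5  B=6  C=11  D=20  E=13
Turnaround (C−A): A=5  B=4  C=7  D=14  E=6
Waiting(C) = turnaround − burst = 7 − 5 = 2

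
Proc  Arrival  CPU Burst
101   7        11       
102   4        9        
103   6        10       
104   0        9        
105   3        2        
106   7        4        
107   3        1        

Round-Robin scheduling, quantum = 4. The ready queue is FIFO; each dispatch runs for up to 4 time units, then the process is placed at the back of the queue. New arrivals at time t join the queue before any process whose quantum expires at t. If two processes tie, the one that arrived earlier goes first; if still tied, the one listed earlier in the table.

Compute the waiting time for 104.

Gantt: | 104 0-4 | 105 4-6 | 107 6-7 | 102 7-11 | 104 11-15 | 103 15-19 | 101 19-23 | 106 23-27 | 102 27-31 | 104 31-32 | 103 32-36 | 101 36-40 | 102 40-41 | 103 41-43 | 101 43-46 |
Completion: 101=46  102=41  103=43  104=32  105=6  106=27  107=7
Turnaround (C−A): 101=39  102=37  103=37  104=32  105=3  106=20  107=4
Waiting(104) = turnaround − burst = 32 − 9 = 23

23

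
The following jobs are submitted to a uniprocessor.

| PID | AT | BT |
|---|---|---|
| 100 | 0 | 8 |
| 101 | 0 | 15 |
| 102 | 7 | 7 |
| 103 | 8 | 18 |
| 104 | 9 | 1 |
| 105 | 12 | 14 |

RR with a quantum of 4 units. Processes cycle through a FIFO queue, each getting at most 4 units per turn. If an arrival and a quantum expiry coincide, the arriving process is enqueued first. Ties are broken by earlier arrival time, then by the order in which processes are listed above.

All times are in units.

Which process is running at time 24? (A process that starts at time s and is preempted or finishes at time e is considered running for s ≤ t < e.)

104

Gantt: | 100 0-4 | 101 4-8 | 100 8-12 | 102 12-16 | 103 16-20 | 101 20-24 | 104 24-25 | 105 25-29 | 102 29-32 | 103 32-36 | 101 36-40 | 105 40-44 | 103 44-48 | 101 48-51 | 105 51-55 | 103 55-59 | 105 59-61 | 103 61-63 |
Completion: 100=12  101=51  102=32  103=63  104=25  105=61
Turnaround (C−A): 100=12  101=51  102=25  103=55  104=16  105=49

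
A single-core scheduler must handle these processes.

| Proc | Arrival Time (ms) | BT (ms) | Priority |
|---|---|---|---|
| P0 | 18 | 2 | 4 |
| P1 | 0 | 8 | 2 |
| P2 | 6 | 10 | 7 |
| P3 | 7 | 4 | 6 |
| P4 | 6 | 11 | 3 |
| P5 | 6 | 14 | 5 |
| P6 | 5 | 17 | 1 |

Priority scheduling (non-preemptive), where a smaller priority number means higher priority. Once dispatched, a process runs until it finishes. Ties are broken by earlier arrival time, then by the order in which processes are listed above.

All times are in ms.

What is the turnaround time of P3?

Gantt: | P1 0-8 | P6 8-25 | P4 25-36 | P0 36-38 | P5 38-52 | P3 52-56 | P2 56-66 |
Completion: P0=38  P1=8  P2=66  P3=56  P4=36  P5=52  P6=25
Turnaround (C−A): P0=20  P1=8  P2=60  P3=49  P4=30  P5=46  P6=20
Turnaround(P3) = completion − arrival = 56 − 7 = 49

49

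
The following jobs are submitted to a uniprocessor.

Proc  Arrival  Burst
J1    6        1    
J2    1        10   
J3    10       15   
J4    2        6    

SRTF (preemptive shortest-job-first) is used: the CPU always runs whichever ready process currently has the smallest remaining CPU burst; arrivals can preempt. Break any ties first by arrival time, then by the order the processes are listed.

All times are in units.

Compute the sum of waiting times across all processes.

16

Timeline: | idle 0-1 | J2 1-2 | J4 2-6 | J1 6-7 | J4 7-9 | J2 9-18 | J3 18-33 |
Completion: J1=7  J2=18  J3=33  J4=9
Waiting = turnaround − burst: J1=0, J2=7, J3=8, J4=1
Total waiting = 0 + 7 + 8 + 1 = 16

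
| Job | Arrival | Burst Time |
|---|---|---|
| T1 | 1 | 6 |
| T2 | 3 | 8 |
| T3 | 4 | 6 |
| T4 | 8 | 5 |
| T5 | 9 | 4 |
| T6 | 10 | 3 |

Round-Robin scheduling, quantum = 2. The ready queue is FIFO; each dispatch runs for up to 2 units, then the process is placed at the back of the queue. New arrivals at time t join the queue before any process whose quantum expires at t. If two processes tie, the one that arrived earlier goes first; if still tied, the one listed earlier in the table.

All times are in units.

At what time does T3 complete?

29

Gantt: | idle 0-1 | T1 1-3 | T2 3-5 | T1 5-7 | T3 7-9 | T2 9-11 | T1 11-13 | T4 13-15 | T5 15-17 | T3 17-19 | T6 19-21 | T2 21-23 | T4 23-25 | T5 25-27 | T3 27-29 | T6 29-30 | T2 30-32 | T4 32-33 |
Completion: T1=13  T2=32  T3=29  T4=33  T5=27  T6=30
Turnaround (C−A): T1=12  T2=29  T3=25  T4=25  T5=18  T6=20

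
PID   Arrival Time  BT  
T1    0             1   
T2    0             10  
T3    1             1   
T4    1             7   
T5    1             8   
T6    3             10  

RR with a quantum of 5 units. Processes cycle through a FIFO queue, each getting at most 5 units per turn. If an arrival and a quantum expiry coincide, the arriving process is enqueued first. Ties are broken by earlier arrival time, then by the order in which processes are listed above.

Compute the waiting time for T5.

23

Schedule: | T1 0-1 | T2 1-6 | T3 6-7 | T4 7-12 | T5 12-17 | T6 17-22 | T2 22-27 | T4 27-29 | T5 29-32 | T6 32-37 |
Completion: T1=1  T2=27  T3=7  T4=29  T5=32  T6=37
Turnaround (C−A): T1=1  T2=27  T3=6  T4=28  T5=31  T6=34
Waiting(T5) = turnaround − burst = 31 − 8 = 23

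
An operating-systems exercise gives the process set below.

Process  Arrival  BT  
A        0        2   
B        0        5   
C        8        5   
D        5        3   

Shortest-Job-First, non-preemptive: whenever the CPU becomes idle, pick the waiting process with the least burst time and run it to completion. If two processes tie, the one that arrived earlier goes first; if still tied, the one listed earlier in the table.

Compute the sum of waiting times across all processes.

6

Timeline: | A 0-2 | B 2-7 | D 7-10 | C 10-15 |
Completion: A=2  B=7  C=15  D=10
Waiting = turnaround − burst: A=0, B=2, C=2, D=2
Total waiting = 0 + 2 + 2 + 2 = 6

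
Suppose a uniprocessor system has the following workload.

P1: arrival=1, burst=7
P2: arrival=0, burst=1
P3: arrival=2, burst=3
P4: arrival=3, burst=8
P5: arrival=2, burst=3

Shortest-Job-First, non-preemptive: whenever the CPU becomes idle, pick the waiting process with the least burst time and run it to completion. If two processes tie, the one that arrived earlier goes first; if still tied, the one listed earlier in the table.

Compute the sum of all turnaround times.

48

Gantt: | P2 0-1 | P1 1-8 | P3 8-11 | P5 11-14 | P4 14-22 |
Completion: P1=8  P2=1  P3=11  P4=22  P5=14
Turnaround (C−A): P1=7  P2=1  P3=9  P4=19  P5=12
Turnaround = completion − arrival: P1=7, P2=1, P3=9, P4=19, P5=12
Total turnaround = 7 + 1 + 9 + 19 + 12 = 48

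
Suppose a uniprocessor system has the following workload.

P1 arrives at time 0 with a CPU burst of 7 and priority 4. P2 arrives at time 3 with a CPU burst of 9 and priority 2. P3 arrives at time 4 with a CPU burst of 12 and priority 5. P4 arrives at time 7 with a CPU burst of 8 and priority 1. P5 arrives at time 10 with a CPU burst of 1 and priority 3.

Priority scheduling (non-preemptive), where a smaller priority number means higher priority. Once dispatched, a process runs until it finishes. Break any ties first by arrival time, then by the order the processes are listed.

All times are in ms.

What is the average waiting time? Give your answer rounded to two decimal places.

9.40

Gantt: | P1 0-7 | P4 7-15 | P2 15-24 | P5 24-25 | P3 25-37 |
Completion: P1=7  P2=24  P3=37  P4=15  P5=25
Turnaround (C−A): P1=7  P2=21  P3=33  P4=8  P5=15
Waiting times: P1=0, P2=12, P3=21, P4=0, P5=14
Average waiting = (0+12+21+0+14) / 5 = 47/5 = 9.40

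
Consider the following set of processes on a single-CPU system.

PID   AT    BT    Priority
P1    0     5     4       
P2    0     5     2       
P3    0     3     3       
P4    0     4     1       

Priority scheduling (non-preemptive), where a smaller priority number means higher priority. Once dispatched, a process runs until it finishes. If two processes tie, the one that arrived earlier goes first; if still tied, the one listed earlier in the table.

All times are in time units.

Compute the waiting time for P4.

Gantt: | P4 0-4 | P2 4-9 | P3 9-12 | P1 12-17 |
Completion: P1=17  P2=9  P3=12  P4=4
Turnaround (C−A): P1=17  P2=9  P3=12  P4=4
Waiting(P4) = turnaround − burst = 4 − 4 = 0

0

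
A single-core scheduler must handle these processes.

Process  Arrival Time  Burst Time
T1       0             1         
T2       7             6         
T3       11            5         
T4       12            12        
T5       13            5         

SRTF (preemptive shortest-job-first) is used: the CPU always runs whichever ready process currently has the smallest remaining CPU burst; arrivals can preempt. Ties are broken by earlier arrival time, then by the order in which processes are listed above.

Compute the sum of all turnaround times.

Timeline: | T1 0-1 | idle 1-7 | T2 7-13 | T3 13-18 | T5 18-23 | T4 23-35 |
Completion: T1=1  T2=13  T3=18  T4=35  T5=23
Turnaround (C−A): T1=1  T2=6  T3=7  T4=23  T5=10
Turnaround = completion − arrival: T1=1, T2=6, T3=7, T4=23, T5=10
Total turnaround = 1 + 6 + 7 + 23 + 10 = 47

47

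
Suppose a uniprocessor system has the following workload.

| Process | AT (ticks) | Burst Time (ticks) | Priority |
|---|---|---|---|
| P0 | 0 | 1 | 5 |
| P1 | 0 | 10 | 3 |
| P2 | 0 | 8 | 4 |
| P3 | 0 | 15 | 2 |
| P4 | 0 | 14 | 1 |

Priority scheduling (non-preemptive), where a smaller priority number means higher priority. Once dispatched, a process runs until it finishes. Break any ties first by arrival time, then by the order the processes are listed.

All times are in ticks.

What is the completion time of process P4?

14

Schedule: | P4 0-14 | P3 14-29 | P1 29-39 | P2 39-47 | P0 47-48 |
Completion: P0=48  P1=39  P2=47  P3=29  P4=14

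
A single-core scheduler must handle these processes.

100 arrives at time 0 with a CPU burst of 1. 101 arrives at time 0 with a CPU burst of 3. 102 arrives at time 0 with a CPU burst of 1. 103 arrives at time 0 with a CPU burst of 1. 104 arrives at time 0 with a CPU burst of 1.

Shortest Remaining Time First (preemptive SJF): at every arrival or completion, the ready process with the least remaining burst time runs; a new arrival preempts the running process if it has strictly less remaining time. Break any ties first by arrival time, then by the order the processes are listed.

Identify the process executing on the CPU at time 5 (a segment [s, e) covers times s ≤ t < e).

Timeline: | 100 0-1 | 102 1-2 | 103 2-3 | 104 3-4 | 101 4-7 |
Completion: 100=1  101=7  102=2  103=3  104=4
Turnaround (C−A): 100=1  101=7  102=2  103=3  104=4

101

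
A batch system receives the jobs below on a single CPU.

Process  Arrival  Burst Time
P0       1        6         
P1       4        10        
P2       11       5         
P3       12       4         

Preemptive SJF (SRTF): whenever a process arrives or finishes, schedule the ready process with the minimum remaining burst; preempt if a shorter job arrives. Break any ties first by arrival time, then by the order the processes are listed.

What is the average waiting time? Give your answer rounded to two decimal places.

4.00

Schedule: | idle 0-1 | P0 1-7 | P1 7-11 | P2 11-16 | P3 16-20 | P1 20-26 |
Completion: P0=7  P1=26  P2=16  P3=20
Waiting times: P0=0, P1=12, P2=0, P3=4
Average waiting = (0+12+0+4) / 4 = 16/4 = 4.00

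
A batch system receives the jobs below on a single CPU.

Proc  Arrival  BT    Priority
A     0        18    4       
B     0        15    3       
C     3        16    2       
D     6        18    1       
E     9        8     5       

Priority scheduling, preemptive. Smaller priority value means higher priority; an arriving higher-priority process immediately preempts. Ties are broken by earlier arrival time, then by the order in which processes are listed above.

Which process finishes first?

D

Schedule: | B 0-3 | C 3-6 | D 6-24 | C 24-37 | B 37-49 | A 49-67 | E 67-75 |
Completion: A=67  B=49  C=37  D=24  E=75
Turnaround (C−A): A=67  B=49  C=34  D=18  E=66
Finish order: D → C → B → A → E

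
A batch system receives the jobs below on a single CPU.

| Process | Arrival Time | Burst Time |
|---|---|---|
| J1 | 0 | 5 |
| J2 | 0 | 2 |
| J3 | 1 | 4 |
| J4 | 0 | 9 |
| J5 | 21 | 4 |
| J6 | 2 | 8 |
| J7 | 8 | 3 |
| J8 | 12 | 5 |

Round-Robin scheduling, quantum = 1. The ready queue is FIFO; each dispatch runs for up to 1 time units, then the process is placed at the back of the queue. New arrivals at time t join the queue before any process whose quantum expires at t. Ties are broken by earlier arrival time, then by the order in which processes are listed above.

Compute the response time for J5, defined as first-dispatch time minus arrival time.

4

Schedule: | J1 0-1 | J2 1-2 | J4 2-3 | J3 3-4 | J1 4-5 | J6 5-6 | J2 6-7 | J4 7-8 | J3 8-9 | J1 9-10 | J6 10-11 | J7 11-12 | J4 12-13 | J3 13-14 | J1 14-15 | J6 15-16 | J8 16-17 | J7 17-18 | J4 18-19 | J3 19-20 | J1 20-21 | J6 21-22 | J8 22-23 | J7 23-24 | J4 24-25 | J5 25-26 | J6 26-27 | J8 27-28 | J4 28-29 | J5 29-30 | J6 30-31 | J8 31-32 | J4 32-33 | J5 33-34 | J6 34-35 | J8 35-36 | J4 36-37 | J5 37-38 | J6 38-39 | J4 39-40 |
Completion: J1=21  J2=7  J3=20  J4=40  J5=38  J6=39  J7=24  J8=36
Turnaround (C−A): J1=21  J2=7  J3=19  J4=40  J5=17  J6=37  J7=16  J8=24
Response(J5) = first start − arrival = 25 − 21 = 4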